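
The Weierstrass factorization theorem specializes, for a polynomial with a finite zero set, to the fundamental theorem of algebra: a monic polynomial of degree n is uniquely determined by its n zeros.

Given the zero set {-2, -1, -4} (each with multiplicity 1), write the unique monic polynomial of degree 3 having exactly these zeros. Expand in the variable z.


The polynomial is p(z) = ∏_{α ∈ S} (z − α), where S = {-2, -1, -4}.
Expanding the product yields: p(z) = z^3 + 7·z^2 + 14·z + 8.
The resulting polynomial has degree 3 and real coefficients as required.

p(z) = z^3 + 7·z^2 + 14·z + 8.


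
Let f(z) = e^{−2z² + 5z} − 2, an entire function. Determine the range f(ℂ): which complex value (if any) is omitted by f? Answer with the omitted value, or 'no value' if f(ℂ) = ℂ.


Little Picard bounds the complement of f(ℂ) to at most one point.
The exponent g(z) = −2z² + 5z is a nonconstant polynomial, hence surjective onto ℂ. So e^{g(z)} takes every value in {e^w : w ∈ ℂ} = ℂ ∖ {0}. Adding -2 shifts the range to ℂ ∖ {-2}. f omits exactly -2.

Omitted value: -2.


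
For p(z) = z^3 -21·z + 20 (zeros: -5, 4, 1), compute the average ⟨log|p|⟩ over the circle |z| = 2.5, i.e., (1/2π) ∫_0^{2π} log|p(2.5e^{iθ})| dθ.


Zeros: -5, 1, 4; r = 2.5.
Inside |z| < r: 1. Outside (|z| ≥ r): -5, 4.
p(0) = 20, so log|p(0)| = log(20) = 2.9957.
Apply Jensen: I(r) = log|p(0)| + Σ_k log(r/|z_k|), summed over zeros inside |z| < r.
  log(r/|z_k|) for z_k = 1: log(2.5/1) = 0.9163
  Outside zeros (-5, 4) contribute nothing to the Jensen sum.
Sum over inside zeros: 0.9163.
I(r) = log|p(0)| + (inside sum) = 2.9957 + 0.9163 = 3.9120.
Note: since some zeros are outside |z| ≤ r, the simplified n·log(r) form does NOT apply — only the inside zeros contribute.

I(r) ≈ 3.9120.


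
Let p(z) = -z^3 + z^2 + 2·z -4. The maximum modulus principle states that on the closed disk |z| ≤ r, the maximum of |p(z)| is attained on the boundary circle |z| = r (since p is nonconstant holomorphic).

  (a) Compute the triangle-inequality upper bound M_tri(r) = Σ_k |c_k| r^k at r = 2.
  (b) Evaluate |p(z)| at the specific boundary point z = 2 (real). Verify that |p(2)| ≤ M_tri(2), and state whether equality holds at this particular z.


Coefficients: c_0 = -4, c_1 = 2, c_2 = 1, c_3 = -1. Radius r = 2.
Part (a). Triangle bound: M_tri(r) = Σ_k |c_k| r^k
  = |-4|·2^0 + |2|·2^1 + |1|·2^2 + |-1|·2^3
  = 4 + 4 + 4 + 8 = 20.
This bounds M(r) := max_{|z|=r} |p(z)| from above; equality holds iff all terms c_k z^k can be made to align in phase at a single z on |z|=r.
Part (b). At z = 2 (real, on the circle |z| = r):
  p(2) = (-4)·2^0 + (2)·2^1 + (1)·2^2 + (-1)·2^3 = -4.
  |p(2)| = 4.
Check: |p(2)| = 4 ≤ 20 = M_tri(2). ✓ Equality does not hold at z = 2 (the coefficients have mixed signs, so the terms do not all align in phase there).

M_tri(2) = 20; |p(2)| = 4; equality at z=2: no.


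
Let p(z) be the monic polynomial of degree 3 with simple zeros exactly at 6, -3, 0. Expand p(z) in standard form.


The polynomial is p(z) = ∏_{α ∈ S} (z − α), where S = {6, -3, 0}.
Expanding the product yields: p(z) = z^3 -3·z^2 -18·z.
The resulting polynomial has degree 3 and real coefficients as required.

p(z) = z^3 -3·z^2 -18·z.


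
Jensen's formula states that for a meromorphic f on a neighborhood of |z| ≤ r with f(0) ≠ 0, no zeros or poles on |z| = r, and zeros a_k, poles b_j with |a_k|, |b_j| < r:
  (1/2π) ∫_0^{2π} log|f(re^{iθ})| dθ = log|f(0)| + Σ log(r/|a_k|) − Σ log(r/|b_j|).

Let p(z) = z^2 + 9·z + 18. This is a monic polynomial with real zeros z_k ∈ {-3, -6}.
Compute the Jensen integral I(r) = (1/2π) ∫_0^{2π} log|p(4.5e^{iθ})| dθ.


Zeros: -6, -3; r = 4.5.
Inside |z| < r: -3. Outside (|z| ≥ r): -6.
p(0) = 18, so log|p(0)| = log(18) = 2.8904.
Apply Jensen: I(r) = log|p(0)| + Σ_k log(r/|z_k|), summed over zeros inside |z| < r.
  log(r/|z_k|) for z_k = -3: log(4.5/3) = 0.4055
  Outside zeros (-6) contribute nothing to the Jensen sum.
Sum over inside zeros: 0.4055.
I(r) = log|p(0)| + (inside sum) = 2.8904 + 0.4055 = 3.2958.
Note: since some zeros are outside |z| ≤ r, the simplified n·log(r) form does NOT apply — only the inside zeros contribute.

I(r) ≈ 3.2958.


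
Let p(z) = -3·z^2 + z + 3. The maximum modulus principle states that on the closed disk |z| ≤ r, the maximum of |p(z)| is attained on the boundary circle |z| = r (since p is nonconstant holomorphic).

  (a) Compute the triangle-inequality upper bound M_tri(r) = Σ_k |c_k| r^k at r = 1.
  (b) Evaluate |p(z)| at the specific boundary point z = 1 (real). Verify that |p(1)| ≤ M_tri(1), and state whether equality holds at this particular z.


Coefficients: c_0 = 3, c_1 = 1, c_2 = -3. Radius r = 1.
Part (a). Triangle bound: M_tri(r) = Σ_k |c_k| r^k
  = |3|·1^0 + |1|·1^1 + |-3|·1^2
  = 3 + 1 + 3 = 7.
This bounds M(r) := max_{|z|=r} |p(z)| from above; equality holds iff all terms c_k z^k can be made to align in phase at a single z on |z|=r.
Part (b). At z = 1 (real, on the circle |z| = r):
  p(1) = (3)·1^0 + (1)·1^1 + (-3)·1^2 = 1.
  |p(1)| = 1.
Check: |p(1)| = 1 ≤ 7 = M_tri(1). ✓ Equality does not hold at z = 1 (the coefficients have mixed signs, so the terms do not all align in phase there).

M_tri(1) = 7; |p(1)| = 1; equality at z=1: no.


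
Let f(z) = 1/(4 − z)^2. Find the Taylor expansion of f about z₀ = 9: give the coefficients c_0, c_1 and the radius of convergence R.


Let w = z − z₀, so z = z₀ + w.
Then 4 − z = 4 − (z₀ + w) = (4 − z₀) − w = -5 − w.
f(z) = 1/(-5 − w)^2 = (1/(-5)^2) · (1 − w/(-5))^{−2}.
By the binomial series (1−u)^{−2} = Σ_{n≥0} C(n+1, 1) u^n for |u|<1, with u = w/(-5):
  c_n = C(n+1, 1) / (-5)^(n+2).
  c_0 = 1/(-5)^2 = 1/25.
  c_1 = 2/(-5)^3 = -2/125.
The series is valid for |w/d| < 1, i.e. |z − z₀| < |d|.
Radius of convergence: R = |4 − z₀| = |-5| = 5 (distance from z₀ to the singularity z = 4).

c_0 = 1/25, c_1 = -2/125; R = 5.


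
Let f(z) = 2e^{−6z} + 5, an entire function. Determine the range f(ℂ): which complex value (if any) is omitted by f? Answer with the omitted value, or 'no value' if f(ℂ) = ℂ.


Little Picard bounds the complement of f(ℂ) to at most one point.
e^{−6z} is never zero on ℂ, so 2·e^{−6z} takes every value in ℂ ∖ {0}. Adding 5 shifts the range to ℂ ∖ {5}. Thus f omits exactly the value 5.

Omitted value: 5.


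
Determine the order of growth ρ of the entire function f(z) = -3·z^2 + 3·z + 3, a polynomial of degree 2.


|f(z)| ≤ Σ|c_k|·r^k = O(r^2) as r → ∞. Polynomial growth is O(e^{r^ε}) for every ε > 0 (since r^2/e^{r^ε} → 0), so ρ ≤ ε for all ε > 0, i.e. ρ = 0. Every nonconstant polynomial has order 0.
Therefore ρ = 0.

Order ρ = 0.


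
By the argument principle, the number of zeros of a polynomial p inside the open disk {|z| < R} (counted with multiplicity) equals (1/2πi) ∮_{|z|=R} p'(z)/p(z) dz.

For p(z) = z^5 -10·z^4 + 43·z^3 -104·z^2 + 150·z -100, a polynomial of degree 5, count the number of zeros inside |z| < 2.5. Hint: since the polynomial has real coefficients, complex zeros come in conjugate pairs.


The zeros of p are: 2, (3 + 1i), (3 - 1i), (1 + 2i), (1 - 2i).
Their magnitudes are: 2, 3.162, 3.162, 2.236, 2.236.
Zeros with |z| < R = 2.5: 2, (1 + 2i), (1 - 2i).
Count = 3.
By the argument principle, (1/2πi) ∮_{|z|=R} p'(z)/p(z) dz equals exactly this count.

Number of zeros inside |z| < 2.5: 3.


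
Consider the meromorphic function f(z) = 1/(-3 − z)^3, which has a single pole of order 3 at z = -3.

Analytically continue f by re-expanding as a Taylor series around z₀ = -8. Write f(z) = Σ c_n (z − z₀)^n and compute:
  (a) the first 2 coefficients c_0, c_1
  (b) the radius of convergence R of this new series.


Let w = z − z₀, so z = z₀ + w.
Then -3 − z = -3 − (z₀ + w) = (-3 − z₀) − w = 5 − w.
f(z) = 1/(5 − w)^3 = (1/(5)^3) · (1 − w/(5))^{−3}.
By the binomial series (1−u)^{−3} = Σ_{n≥0} C(n+2, 2) u^n for |u|<1, with u = w/(5):
  c_n = C(n+2, 2) / (5)^(n+3).
  c_0 = 1/(5)^3 = 1/125.
  c_1 = 3/(5)^4 = 3/625.
The series is valid for |w/d| < 1, i.e. |z − z₀| < |d|.
Radius of convergence: R = |-3 − z₀| = |5| = 5 (distance from z₀ to the singularity z = -3).

c_0 = 1/125, c_1 = 3/625; R = 5.


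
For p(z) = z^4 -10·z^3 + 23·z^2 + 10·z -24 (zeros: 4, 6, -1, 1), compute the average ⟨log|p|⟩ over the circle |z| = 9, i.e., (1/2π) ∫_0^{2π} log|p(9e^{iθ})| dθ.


Zeros: -1, 1, 4, 6; r = 9.
Inside |z| < r: -1, 1, 4, 6. Outside (|z| ≥ r): ∅.
p(0) = -24, so log|p(0)| = log(24) = 3.1781.
Apply Jensen: I(r) = log|p(0)| + Σ_k log(r/|z_k|), summed over zeros inside |z| < r.
  log(r/|z_k|) for z_k = 4: log(9/4) = 0.8109
  log(r/|z_k|) for z_k = 6: log(9/6) = 0.4055
  log(r/|z_k|) for z_k = -1: log(9/1) = 2.1972
  log(r/|z_k|) for z_k = 1: log(9/1) = 2.1972
Sum over inside zeros: 5.6108.
I(r) = log|p(0)| + (inside sum) = 3.1781 + 5.6108 = 8.7889.
Closed form (all zeros inside, monic): I(r) = n·log(r) = 4·log(9) = 8.7889. ✓

I(r) ≈ 8.7889.


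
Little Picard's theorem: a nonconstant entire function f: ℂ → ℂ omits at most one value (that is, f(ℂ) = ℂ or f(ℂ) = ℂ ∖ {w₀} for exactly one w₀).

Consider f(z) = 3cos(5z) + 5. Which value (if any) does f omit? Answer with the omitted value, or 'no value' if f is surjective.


Little Picard bounds the complement of f(ℂ) to at most one point.
cos is entire and surjective onto ℂ: for every w ∈ ℂ, cos(ζ) = w has a solution ζ ∈ ℂ (e.g., via the complex inverse arccos). With ζ = 5z this gives z = ζ/(5). Then 3·cos(5z) takes every value in 3·ℂ = ℂ, and adding 5 is a bijection of ℂ. So f is surjective and omits no value. (Note: only on the real line is cos bounded by [−1, 1].)

Omitted value: no value.


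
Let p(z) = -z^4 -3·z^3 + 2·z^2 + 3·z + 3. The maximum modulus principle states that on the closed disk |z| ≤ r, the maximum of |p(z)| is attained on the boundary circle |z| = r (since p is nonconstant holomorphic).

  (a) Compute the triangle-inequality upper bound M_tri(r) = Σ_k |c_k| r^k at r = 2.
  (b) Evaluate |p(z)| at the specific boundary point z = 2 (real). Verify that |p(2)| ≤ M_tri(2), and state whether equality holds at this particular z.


Coefficients: c_0 = 3, c_1 = 3, c_2 = 2, c_3 = -3, c_4 = -1. Radius r = 2.
Part (a). Triangle bound: M_tri(r) = Σ_k |c_k| r^k
  = |3|·2^0 + |3|·2^1 + |2|·2^2 + |-3|·2^3 + |-1|·2^4
  = 3 + 6 + 8 + 24 + 16 = 57.
This bounds M(r) := max_{|z|=r} |p(z)| from above; equality holds iff all terms c_k z^k can be made to align in phase at a single z on |z|=r.
Part (b). At z = 2 (real, on the circle |z| = r):
  p(2) = (3)·2^0 + (3)·2^1 + (2)·2^2 + (-3)·2^3 + (-1)·2^4 = -23.
  |p(2)| = 23.
Check: |p(2)| = 23 ≤ 57 = M_tri(2). ✓ Equality does not hold at z = 2 (the coefficients have mixed signs, so the terms do not all align in phase there).

M_tri(2) = 57; |p(2)| = 23; equality at z=2: no.


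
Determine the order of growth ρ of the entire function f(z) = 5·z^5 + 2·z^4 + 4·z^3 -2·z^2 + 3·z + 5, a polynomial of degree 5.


|f(z)| ≤ Σ|c_k|·r^k = O(r^5) as r → ∞. Polynomial growth is O(e^{r^ε}) for every ε > 0 (since r^5/e^{r^ε} → 0), so ρ ≤ ε for all ε > 0, i.e. ρ = 0. Every nonconstant polynomial has order 0.
Therefore ρ = 0.

Order ρ = 0.


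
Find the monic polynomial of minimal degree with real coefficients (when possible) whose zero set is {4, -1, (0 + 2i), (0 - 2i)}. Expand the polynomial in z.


The polynomial is p(z) = ∏_{α ∈ S} (z − α), where S = {4, -1, (0 + 2i), (0 - 2i)}.
Expanding the product yields: p(z) = z^4 -3·z^3 -12·z -16.
Note conjugate pairs combine to real quadratics: (z − (0+2i))(z − (0−2i)) = z² + 4.
The resulting polynomial has degree 4 and real coefficients as required.

p(z) = z^4 -3·z^3 -12·z -16.


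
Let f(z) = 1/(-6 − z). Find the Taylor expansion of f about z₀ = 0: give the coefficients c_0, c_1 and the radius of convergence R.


Let w = z − z₀, so z = z₀ + w.
Then -6 − z = -6 − (z₀ + w) = (-6 − z₀) − w = -6 − w.
f(z) = 1/(-6 − w) = (1/(-6)) · 1/(1 − w/(-6)) = Σ_{n≥0} w^n / (-6)^(n+1).
So c_n = 1/(-6)^(n+1):
  c_0 = 1/(-6)^1 = -1/6.
  c_1 = 1/(-6)^2 = 1/36.
The series is valid for |w/d| < 1, i.e. |z − z₀| < |d|.
Radius of convergence: R = |-6 − z₀| = |-6| = 6 (distance from z₀ to the singularity z = -6).

c_0 = -1/6, c_1 = 1/36; R = 6.


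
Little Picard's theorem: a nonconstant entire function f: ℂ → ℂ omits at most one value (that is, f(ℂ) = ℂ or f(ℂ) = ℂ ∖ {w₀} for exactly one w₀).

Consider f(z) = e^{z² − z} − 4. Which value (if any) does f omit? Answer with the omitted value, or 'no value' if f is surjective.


Little Picard bounds the complement of f(ℂ) to at most one point.
The exponent g(z) = z² − z is a nonconstant polynomial, hence surjective onto ℂ. So e^{g(z)} takes every value in {e^w : w ∈ ℂ} = ℂ ∖ {0}. Adding -4 shifts the range to ℂ ∖ {-4}. f omits exactly -4.

Omitted value: -4.


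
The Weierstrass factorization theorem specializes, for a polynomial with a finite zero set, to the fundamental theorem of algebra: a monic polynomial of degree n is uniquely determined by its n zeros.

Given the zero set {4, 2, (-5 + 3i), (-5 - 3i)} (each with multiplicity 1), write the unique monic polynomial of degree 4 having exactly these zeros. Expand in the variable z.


The polynomial is p(z) = ∏_{α ∈ S} (z − α), where S = {4, 2, (-5 + 3i), (-5 - 3i)}.
Expanding the product yields: p(z) = z^4 + 4·z^3 -18·z^2 -124·z + 272.
Note conjugate pairs combine to real quadratics: (z − (-5+3i))(z − (-5−3i)) = z² + 10z + 34.
The resulting polynomial has degree 4 and real coefficients as required.

p(z) = z^4 + 4·z^3 -18·z^2 -124·z + 272.


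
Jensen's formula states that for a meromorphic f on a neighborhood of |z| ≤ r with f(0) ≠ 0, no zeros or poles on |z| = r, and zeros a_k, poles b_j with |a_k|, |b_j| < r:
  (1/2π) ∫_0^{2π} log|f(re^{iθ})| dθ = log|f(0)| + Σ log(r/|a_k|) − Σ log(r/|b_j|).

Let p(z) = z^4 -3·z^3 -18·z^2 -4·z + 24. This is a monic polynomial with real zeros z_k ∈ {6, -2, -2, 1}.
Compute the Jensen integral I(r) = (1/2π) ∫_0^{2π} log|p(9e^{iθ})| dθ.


Zeros: -2, -2, 1, 6; r = 9.
Inside |z| < r: -2, -2, 1, 6. Outside (|z| ≥ r): ∅.
p(0) = 24, so log|p(0)| = log(24) = 3.1781.
Apply Jensen: I(r) = log|p(0)| + Σ_k log(r/|z_k|), summed over zeros inside |z| < r.
  log(r/|z_k|) for z_k = 6: log(9/6) = 0.4055
  log(r/|z_k|) for z_k = -2: log(9/2) = 1.5041
  log(r/|z_k|) for z_k = -2: log(9/2) = 1.5041
  log(r/|z_k|) for z_k = 1: log(9/1) = 2.1972
Sum over inside zeros: 5.6108.
I(r) = log|p(0)| + (inside sum) = 3.1781 + 5.6108 = 8.7889.
Closed form (all zeros inside, monic): I(r) = n·log(r) = 4·log(9) = 8.7889. ✓

I(r) ≈ 8.7889.


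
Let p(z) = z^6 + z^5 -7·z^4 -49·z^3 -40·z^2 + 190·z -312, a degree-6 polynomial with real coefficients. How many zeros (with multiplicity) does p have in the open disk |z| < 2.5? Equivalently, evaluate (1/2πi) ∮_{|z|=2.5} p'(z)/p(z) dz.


The zeros of p are: -3, (-2 + 3i), (-2 - 3i), 4, (1 + 1i), (1 - 1i).
Their magnitudes are: 3, 3.606, 3.606, 4, 1.414, 1.414.
Zeros with |z| < R = 2.5: (1 + 1i), (1 - 1i).
Count = 2.
By the argument principle, (1/2πi) ∮_{|z|=R} p'(z)/p(z) dz equals exactly this count.

Number of zeros inside |z| < 2.5: 2.


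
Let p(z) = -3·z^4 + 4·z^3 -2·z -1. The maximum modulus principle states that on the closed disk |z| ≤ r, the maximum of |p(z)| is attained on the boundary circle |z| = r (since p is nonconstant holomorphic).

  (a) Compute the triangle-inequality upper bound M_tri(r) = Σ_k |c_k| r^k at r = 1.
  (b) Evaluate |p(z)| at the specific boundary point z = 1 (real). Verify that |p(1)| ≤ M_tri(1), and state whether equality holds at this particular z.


Coefficients: c_0 = -1, c_1 = -2, c_2 = 0, c_3 = 4, c_4 = -3. Radius r = 1.
Part (a). Triangle bound: M_tri(r) = Σ_k |c_k| r^k
  = |-1|·1^0 + |-2|·1^1 + |0|·1^2 + |4|·1^3 + |-3|·1^4
  = 1 + 2 + 0 + 4 + 3 = 10.
This bounds M(r) := max_{|z|=r} |p(z)| from above; equality holds iff all terms c_k z^k can be made to align in phase at a single z on |z|=r.
Part (b). At z = 1 (real, on the circle |z| = r):
  p(1) = (-1)·1^0 + (-2)·1^1 + (0)·1^2 + (4)·1^3 + (-3)·1^4 = -2.
  |p(1)| = 2.
Check: |p(1)| = 2 ≤ 10 = M_tri(1). ✓ Equality does not hold at z = 1 (the coefficients have mixed signs, so the terms do not all align in phase there).

M_tri(1) = 10; |p(1)| = 2; equality at z=1: no.


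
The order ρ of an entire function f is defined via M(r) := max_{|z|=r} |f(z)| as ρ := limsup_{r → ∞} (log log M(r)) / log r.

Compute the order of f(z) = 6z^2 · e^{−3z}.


M(r) = max_{|z|=r} |6|·|z|^2·|e^{−3z}| = 6·r^2 · e^{3r^1} (the factors attain their maxima compatibly on |z|=r). Then log M(r) = log 6 + 2·log r + 3r^1, dominated by the last term, so log log M(r) ~ 1·log r. The polynomial factor 6z^2 contributes only a log r term and does not affect the order. ρ = 1.
Therefore ρ = 1.

Order ρ = 1.


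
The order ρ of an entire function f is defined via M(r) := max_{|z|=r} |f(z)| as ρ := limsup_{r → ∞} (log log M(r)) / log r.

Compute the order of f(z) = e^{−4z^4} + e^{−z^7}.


Each summand is entire of order 4 and 7 respectively (as in the single-exponential case). The order of a sum is at most the max of the orders, so ρ ≤ 7. For the lower bound: on |z|=r choose arg z so that -1z^7 is real positive; then |e^{-1z^7}| = e^{1r^7} while |e^{-4z^4}| ≤ e^{4r^4} = o(e^{1r^7}). So |f| ≥ e^{1r^7}(1 − o(1)) and ρ ≥ 7. Hence ρ = max(4, 7) = 7.
Therefore ρ = 7.

Order ρ = 7.


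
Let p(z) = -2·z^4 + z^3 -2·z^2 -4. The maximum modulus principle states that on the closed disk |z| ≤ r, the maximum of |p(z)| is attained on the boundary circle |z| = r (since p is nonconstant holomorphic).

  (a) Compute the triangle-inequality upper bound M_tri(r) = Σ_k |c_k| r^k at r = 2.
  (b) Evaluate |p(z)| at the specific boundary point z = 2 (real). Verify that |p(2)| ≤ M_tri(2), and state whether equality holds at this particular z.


Coefficients: c_0 = -4, c_1 = 0, c_2 = -2, c_3 = 1, c_4 = -2. Radius r = 2.
Part (a). Triangle bound: M_tri(r) = Σ_k |c_k| r^k
  = |-4|·2^0 + |0|·2^1 + |-2|·2^2 + |1|·2^3 + |-2|·2^4
  = 4 + 0 + 8 + 8 + 32 = 52.
This bounds M(r) := max_{|z|=r} |p(z)| from above; equality holds iff all terms c_k z^k can be made to align in phase at a single z on |z|=r.
Part (b). At z = 2 (real, on the circle |z| = r):
  p(2) = (-4)·2^0 + (0)·2^1 + (-2)·2^2 + (1)·2^3 + (-2)·2^4 = -36.
  |p(2)| = 36.
Check: |p(2)| = 36 ≤ 52 = M_tri(2). ✓ Equality does not hold at z = 2 (the coefficients have mixed signs, so the terms do not all align in phase there).

M_tri(2) = 52; |p(2)| = 36; equality at z=2: no.


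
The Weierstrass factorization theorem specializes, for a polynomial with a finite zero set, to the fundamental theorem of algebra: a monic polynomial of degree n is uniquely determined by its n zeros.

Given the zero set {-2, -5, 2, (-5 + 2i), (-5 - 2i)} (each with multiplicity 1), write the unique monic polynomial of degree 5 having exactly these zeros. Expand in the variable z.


The polynomial is p(z) = ∏_{α ∈ S} (z − α), where S = {-2, -5, 2, (-5 + 2i), (-5 - 2i)}.
Expanding the product yields: p(z) = z^5 + 15·z^4 + 75·z^3 + 85·z^2 -316·z -580.
Note conjugate pairs combine to real quadratics: (z − (-5+2i))(z − (-5−2i)) = z² + 10z + 29.
The resulting polynomial has degree 5 and real coefficients as required.

p(z) = z^5 + 15·z^4 + 75·z^3 + 85·z^2 -316·z -580.


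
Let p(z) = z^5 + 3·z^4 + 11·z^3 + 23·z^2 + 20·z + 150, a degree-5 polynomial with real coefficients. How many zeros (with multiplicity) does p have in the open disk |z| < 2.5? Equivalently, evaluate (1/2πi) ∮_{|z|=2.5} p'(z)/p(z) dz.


The zeros of p are: -3, (1 + 2i), (1 - 2i), (-1 + 3i), (-1 - 3i).
Their magnitudes are: 3, 2.236, 2.236, 3.162, 3.162.
Zeros with |z| < R = 2.5: (1 + 2i), (1 - 2i).
Count = 2.
By the argument principle, (1/2πi) ∮_{|z|=R} p'(z)/p(z) dz equals exactly this count.

Number of zeros inside |z| < 2.5: 2.


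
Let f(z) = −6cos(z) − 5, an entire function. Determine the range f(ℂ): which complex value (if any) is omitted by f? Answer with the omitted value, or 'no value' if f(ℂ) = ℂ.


Little Picard bounds the complement of f(ℂ) to at most one point.
cos is entire and surjective onto ℂ: for every w ∈ ℂ, cos(ζ) = w has a solution ζ ∈ ℂ (e.g., via the complex inverse arccos). With ζ = z this gives z = ζ/(1). Then -6·cos(z) takes every value in -6·ℂ = ℂ, and adding -5 is a bijection of ℂ. So f is surjective and omits no value. (Note: only on the real line is cos bounded by [−1, 1].)

Omitted value: no value.


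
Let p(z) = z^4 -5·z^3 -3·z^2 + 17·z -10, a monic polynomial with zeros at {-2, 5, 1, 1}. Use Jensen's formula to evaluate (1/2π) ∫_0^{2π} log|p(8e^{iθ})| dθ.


Zeros: -2, 1, 1, 5; r = 8.
Inside |z| < r: -2, 1, 1, 5. Outside (|z| ≥ r): ∅.
p(0) = -10, so log|p(0)| = log(10) = 2.3026.
Apply Jensen: I(r) = log|p(0)| + Σ_k log(r/|z_k|), summed over zeros inside |z| < r.
  log(r/|z_k|) for z_k = -2: log(8/2) = 1.3863
  log(r/|z_k|) for z_k = 5: log(8/5) = 0.4700
  log(r/|z_k|) for z_k = 1: log(8/1) = 2.0794
  log(r/|z_k|) for z_k = 1: log(8/1) = 2.0794
Sum over inside zeros: 6.0152.
I(r) = log|p(0)| + (inside sum) = 2.3026 + 6.0152 = 8.3178.
Closed form (all zeros inside, monic): I(r) = n·log(r) = 4·log(8) = 8.3178. ✓

I(r) ≈ 8.3178.


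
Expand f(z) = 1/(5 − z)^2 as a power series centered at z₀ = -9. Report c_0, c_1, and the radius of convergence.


Let w = z − z₀, so z = z₀ + w.
Then 5 − z = 5 − (z₀ + w) = (5 − z₀) − w = 14 − w.
f(z) = 1/(14 − w)^2 = (1/(14)^2) · (1 − w/(14))^{−2}.
By the binomial series (1−u)^{−2} = Σ_{n≥0} C(n+1, 1) u^n for |u|<1, with u = w/(14):
  c_n = C(n+1, 1) / (14)^(n+2).
  c_0 = 1/(14)^2 = 1/196.
  c_1 = 2/(14)^3 = 1/1372.
The series is valid for |w/d| < 1, i.e. |z − z₀| < |d|.
Radius of convergence: R = |5 − z₀| = |14| = 14 (distance from z₀ to the singularity z = 5).

c_0 = 1/196, c_1 = 1/1372; R = 14.


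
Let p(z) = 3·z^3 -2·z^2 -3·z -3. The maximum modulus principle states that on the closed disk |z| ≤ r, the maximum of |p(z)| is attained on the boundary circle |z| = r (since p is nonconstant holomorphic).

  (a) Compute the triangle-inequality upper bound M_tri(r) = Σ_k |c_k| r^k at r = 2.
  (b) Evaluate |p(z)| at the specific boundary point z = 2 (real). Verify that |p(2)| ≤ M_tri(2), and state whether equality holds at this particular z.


Coefficients: c_0 = -3, c_1 = -3, c_2 = -2, c_3 = 3. Radius r = 2.
Part (a). Triangle bound: M_tri(r) = Σ_k |c_k| r^k
  = |-3|·2^0 + |-3|·2^1 + |-2|·2^2 + |3|·2^3
  = 3 + 6 + 8 + 24 = 41.
This bounds M(r) := max_{|z|=r} |p(z)| from above; equality holds iff all terms c_k z^k can be made to align in phase at a single z on |z|=r.
Part (b). At z = 2 (real, on the circle |z| = r):
  p(2) = (-3)·2^0 + (-3)·2^1 + (-2)·2^2 + (3)·2^3 = 7.
  |p(2)| = 7.
Check: |p(2)| = 7 ≤ 41 = M_tri(2). ✓ Equality does not hold at z = 2 (the coefficients have mixed signs, so the terms do not all align in phase there).

M_tri(2) = 41; |p(2)| = 7; equality at z=2: no.


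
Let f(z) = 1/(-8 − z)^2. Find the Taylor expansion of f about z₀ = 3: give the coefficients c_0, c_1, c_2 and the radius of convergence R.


Let w = z − z₀, so z = z₀ + w.
Then -8 − z = -8 − (z₀ + w) = (-8 − z₀) − w = -11 − w.
f(z) = 1/(-11 − w)^2 = (1/(-11)^2) · (1 − w/(-11))^{−2}.
By the binomial series (1−u)^{−2} = Σ_{n≥0} C(n+1, 1) u^n for |u|<1, with u = w/(-11):
  c_n = C(n+1, 1) / (-11)^(n+2).
  c_0 = 1/(-11)^2 = 1/121.
  c_1 = 2/(-11)^3 = -2/1331.
  c_2 = 3/(-11)^4 = 3/14641.
The series is valid for |w/d| < 1, i.e. |z − z₀| < |d|.
Radius of convergence: R = |-8 − z₀| = |-11| = 11 (distance from z₀ to the singularity z = -8).

c_0 = 1/121, c_1 = -2/1331, c_2 = 3/14641; R = 11.


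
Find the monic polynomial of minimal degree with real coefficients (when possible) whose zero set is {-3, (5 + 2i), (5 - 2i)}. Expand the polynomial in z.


The polynomial is p(z) = ∏_{α ∈ S} (z − α), where S = {-3, (5 + 2i), (5 - 2i)}.
Expanding the product yields: p(z) = z^3 -7·z^2 -z + 87.
Note conjugate pairs combine to real quadratics: (z − (5+2i))(z − (5−2i)) = z² − 10z + 29.
The resulting polynomial has degree 3 and real coefficients as required.

p(z) = z^3 -7·z^2 -z + 87.


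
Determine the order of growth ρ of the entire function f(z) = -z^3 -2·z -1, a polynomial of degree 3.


|f(z)| ≤ Σ|c_k|·r^k = O(r^3) as r → ∞. Polynomial growth is O(e^{r^ε}) for every ε > 0 (since r^3/e^{r^ε} → 0), so ρ ≤ ε for all ε > 0, i.e. ρ = 0. Every nonconstant polynomial has order 0.
Therefore ρ = 0.

Order ρ = 0.


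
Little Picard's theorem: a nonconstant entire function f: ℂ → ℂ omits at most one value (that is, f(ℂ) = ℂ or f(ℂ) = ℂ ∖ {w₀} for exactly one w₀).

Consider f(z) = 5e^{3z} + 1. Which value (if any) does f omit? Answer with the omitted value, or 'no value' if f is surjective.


Little Picard bounds the complement of f(ℂ) to at most one point.
e^{3z} is never zero on ℂ, so 5·e^{3z} takes every value in ℂ ∖ {0}. Adding 1 shifts the range to ℂ ∖ {1}. Thus f omits exactly the value 1.

Omitted value: 1.


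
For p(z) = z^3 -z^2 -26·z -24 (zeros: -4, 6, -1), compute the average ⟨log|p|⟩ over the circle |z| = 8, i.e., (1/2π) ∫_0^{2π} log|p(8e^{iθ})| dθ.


Zeros: -4, -1, 6; r = 8.
Inside |z| < r: -4, -1, 6. Outside (|z| ≥ r): ∅.
p(0) = -24, so log|p(0)| = log(24) = 3.1781.
Apply Jensen: I(r) = log|p(0)| + Σ_k log(r/|z_k|), summed over zeros inside |z| < r.
  log(r/|z_k|) for z_k = -4: log(8/4) = 0.6931
  log(r/|z_k|) for z_k = 6: log(8/6) = 0.2877
  log(r/|z_k|) for z_k = -1: log(8/1) = 2.0794
Sum over inside zeros: 3.0603.
I(r) = log|p(0)| + (inside sum) = 3.1781 + 3.0603 = 6.2383.
Closed form (all zeros inside, monic): I(r) = n·log(r) = 3·log(8) = 6.2383. ✓

I(r) ≈ 6.2383.


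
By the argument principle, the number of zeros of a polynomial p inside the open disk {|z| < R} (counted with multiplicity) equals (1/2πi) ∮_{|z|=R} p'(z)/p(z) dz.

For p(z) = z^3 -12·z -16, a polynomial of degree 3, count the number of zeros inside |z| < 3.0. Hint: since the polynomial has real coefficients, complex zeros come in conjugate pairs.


The zeros of p are: -2, -2, 4.
Their magnitudes are: 2, 2, 4.
Zeros with |z| < R = 3.0: -2, -2.
Count = 2.
By the argument principle, (1/2πi) ∮_{|z|=R} p'(z)/p(z) dz equals exactly this count.

Number of zeros inside |z| < 3.0: 2.


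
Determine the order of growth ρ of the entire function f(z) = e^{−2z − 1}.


|e^{−2z − 1}| = e^{Re(-2·z) + -1} ≤ e^{2|z|^1 + -1} = e^{2r^1 + -1} on |z| = r, so ρ ≤ 1. Choosing z on |z|=r so that -2·z is real positive (always possible by picking arg z appropriately) gives |f(z)| = e^{2r^1 + -1}, matching the bound. The additive constant -1 does not affect log log M(r) ~ 1·log r. Hence ρ = 1.
Therefore ρ = 1.

Order ρ = 1.


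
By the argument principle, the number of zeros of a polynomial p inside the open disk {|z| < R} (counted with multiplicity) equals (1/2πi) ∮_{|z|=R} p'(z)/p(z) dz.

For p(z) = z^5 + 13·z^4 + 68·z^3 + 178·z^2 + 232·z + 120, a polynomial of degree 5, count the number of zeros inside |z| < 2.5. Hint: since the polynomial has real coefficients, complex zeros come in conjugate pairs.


The zeros of p are: -2, -2, -3, (-3 + 1i), (-3 - 1i).
Their magnitudes are: 2, 2, 3, 3.162, 3.162.
Zeros with |z| < R = 2.5: -2, -2.
Count = 2.
By the argument principle, (1/2πi) ∮_{|z|=R} p'(z)/p(z) dz equals exactly this count.

Number of zeros inside |z| < 2.5: 2.


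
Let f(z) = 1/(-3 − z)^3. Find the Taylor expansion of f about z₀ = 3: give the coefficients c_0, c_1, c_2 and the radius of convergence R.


Let w = z − z₀, so z = z₀ + w.
Then -3 − z = -3 − (z₀ + w) = (-3 − z₀) − w = -6 − w.
f(z) = 1/(-6 − w)^3 = (1/(-6)^3) · (1 − w/(-6))^{−3}.
By the binomial series (1−u)^{−3} = Σ_{n≥0} C(n+2, 2) u^n for |u|<1, with u = w/(-6):
  c_n = C(n+2, 2) / (-6)^(n+3).
  c_0 = 1/(-6)^3 = -1/216.
  c_1 = 3/(-6)^4 = 1/432.
  c_2 = 6/(-6)^5 = -1/1296.
The series is valid for |w/d| < 1, i.e. |z − z₀| < |d|.
Radius of convergence: R = |-3 − z₀| = |-6| = 6 (distance from z₀ to the singularity z = -3).

c_0 = -1/216, c_1 = 1/432, c_2 = -1/1296; R = 6.


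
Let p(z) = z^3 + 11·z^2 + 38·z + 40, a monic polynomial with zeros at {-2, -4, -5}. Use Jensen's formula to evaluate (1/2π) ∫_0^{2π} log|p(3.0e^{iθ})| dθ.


Zeros: -5, -4, -2; r = 3.0.
Inside |z| < r: -2. Outside (|z| ≥ r): -5, -4.
p(0) = 40, so log|p(0)| = log(40) = 3.6889.
Apply Jensen: I(r) = log|p(0)| + Σ_k log(r/|z_k|), summed over zeros inside |z| < r.
  log(r/|z_k|) for z_k = -2: log(3.0/2) = 0.4055
  Outside zeros (-5, -4) contribute nothing to the Jensen sum.
Sum over inside zeros: 0.4055.
I(r) = log|p(0)| + (inside sum) = 3.6889 + 0.4055 = 4.0943.
Note: since some zeros are outside |z| ≤ r, the simplified n·log(r) form does NOT apply — only the inside zeros contribute.

I(r) ≈ 4.0943.


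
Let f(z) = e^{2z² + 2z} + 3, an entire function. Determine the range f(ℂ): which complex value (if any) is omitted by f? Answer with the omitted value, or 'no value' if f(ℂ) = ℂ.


Little Picard bounds the complement of f(ℂ) to at most one point.
The exponent g(z) = 2z² + 2z is a nonconstant polynomial, hence surjective onto ℂ. So e^{g(z)} takes every value in {e^w : w ∈ ℂ} = ℂ ∖ {0}. Adding 3 shifts the range to ℂ ∖ {3}. f omits exactly 3.

Omitted value: 3.


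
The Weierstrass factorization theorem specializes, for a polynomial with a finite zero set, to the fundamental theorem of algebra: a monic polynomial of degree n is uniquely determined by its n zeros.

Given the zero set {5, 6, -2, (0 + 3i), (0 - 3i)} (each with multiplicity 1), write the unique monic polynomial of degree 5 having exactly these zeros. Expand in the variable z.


The polynomial is p(z) = ∏_{α ∈ S} (z − α), where S = {5, 6, -2, (0 + 3i), (0 - 3i)}.
Expanding the product yields: p(z) = z^5 -9·z^4 + 17·z^3 -21·z^2 + 72·z + 540.
Note conjugate pairs combine to real quadratics: (z − (0+3i))(z − (0−3i)) = z² + 9.
The resulting polynomial has degree 5 and real coefficients as required.

p(z) = z^5 -9·z^4 + 17·z^3 -21·z^2 + 72·z + 540.


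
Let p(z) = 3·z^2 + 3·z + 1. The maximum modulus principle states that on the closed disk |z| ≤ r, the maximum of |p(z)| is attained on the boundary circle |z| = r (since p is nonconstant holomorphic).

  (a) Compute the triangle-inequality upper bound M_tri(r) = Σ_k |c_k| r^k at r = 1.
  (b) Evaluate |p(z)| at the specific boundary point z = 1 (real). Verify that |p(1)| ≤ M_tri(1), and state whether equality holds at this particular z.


Coefficients: c_0 = 1, c_1 = 3, c_2 = 3. Radius r = 1.
Part (a). Triangle bound: M_tri(r) = Σ_k |c_k| r^k
  = |1|·1^0 + |3|·1^1 + |3|·1^2
  = 1 + 3 + 3 = 7.
This bounds M(r) := max_{|z|=r} |p(z)| from above; equality holds iff all terms c_k z^k can be made to align in phase at a single z on |z|=r.
Part (b). At z = 1 (real, on the circle |z| = r):
  p(1) = (1)·1^0 + (3)·1^1 + (3)·1^2 = 7.
  |p(1)| = 7.
Since all nonzero coefficients share the same sign, |p(1)| = 7 = M_tri(1); the triangle bound is attained at z = 1, so in fact M(r) = 7.

M_tri(1) = 7; |p(1)| = 7; equality at z=1: yes.


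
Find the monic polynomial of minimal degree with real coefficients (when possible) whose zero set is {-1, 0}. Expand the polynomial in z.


The polynomial is p(z) = ∏_{α ∈ S} (z − α), where S = {-1, 0}.
Expanding the product yields: p(z) = z^2 + z.
The resulting polynomial has degree 2 and real coefficients as required.

p(z) = z^2 + z.


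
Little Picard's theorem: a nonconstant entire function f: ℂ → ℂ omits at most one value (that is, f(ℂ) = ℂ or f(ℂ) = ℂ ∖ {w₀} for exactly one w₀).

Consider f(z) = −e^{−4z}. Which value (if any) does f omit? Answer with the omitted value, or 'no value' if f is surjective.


Little Picard bounds the complement of f(ℂ) to at most one point.
e^{−4z} is never zero on ℂ, so -1·e^{−4z} takes every value in ℂ ∖ {0}. Adding 0 shifts the range to ℂ ∖ {0}. Thus f omits exactly the value 0.

Omitted value: 0.


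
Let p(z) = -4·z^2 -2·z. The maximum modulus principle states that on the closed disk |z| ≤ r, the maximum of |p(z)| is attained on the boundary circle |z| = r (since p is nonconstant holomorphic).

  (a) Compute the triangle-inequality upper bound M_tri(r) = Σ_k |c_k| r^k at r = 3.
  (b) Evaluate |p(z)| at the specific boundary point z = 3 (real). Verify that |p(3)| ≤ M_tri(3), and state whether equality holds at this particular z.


Coefficients: c_0 = 0, c_1 = -2, c_2 = -4. Radius r = 3.
Part (a). Triangle bound: M_tri(r) = Σ_k |c_k| r^k
  = |0|·3^0 + |-2|·3^1 + |-4|·3^2
  = 0 + 6 + 36 = 42.
This bounds M(r) := max_{|z|=r} |p(z)| from above; equality holds iff all terms c_k z^k can be made to align in phase at a single z on |z|=r.
Part (b). At z = 3 (real, on the circle |z| = r):
  p(3) = (0)·3^0 + (-2)·3^1 + (-4)·3^2 = -42.
  |p(3)| = 42.
Since all nonzero coefficients share the same sign, |p(3)| = 42 = M_tri(3); the triangle bound is attained at z = 3, so in fact M(r) = 42.

M_tri(3) = 42; |p(3)| = 42; equality at z=3: yes.


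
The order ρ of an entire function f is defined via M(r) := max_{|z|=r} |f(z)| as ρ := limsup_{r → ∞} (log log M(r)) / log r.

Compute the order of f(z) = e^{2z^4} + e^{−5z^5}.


Each summand is entire of order 4 and 5 respectively (as in the single-exponential case). The order of a sum is at most the max of the orders, so ρ ≤ 5. For the lower bound: on |z|=r choose arg z so that -5z^5 is real positive; then |e^{-5z^5}| = e^{5r^5} while |e^{2z^4}| ≤ e^{2r^4} = o(e^{5r^5}). So |f| ≥ e^{5r^5}(1 − o(1)) and ρ ≥ 5. Hence ρ = max(4, 5) = 5.
Therefore ρ = 5.

Order ρ = 5.


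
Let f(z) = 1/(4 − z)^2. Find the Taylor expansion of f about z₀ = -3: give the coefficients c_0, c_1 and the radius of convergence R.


Let w = z − z₀, so z = z₀ + w.
Then 4 − z = 4 − (z₀ + w) = (4 − z₀) − w = 7 − w.
f(z) = 1/(7 − w)^2 = (1/(7)^2) · (1 − w/(7))^{−2}.
By the binomial series (1−u)^{−2} = Σ_{n≥0} C(n+1, 1) u^n for |u|<1, with u = w/(7):
  c_n = C(n+1, 1) / (7)^(n+2).
  c_0 = 1/(7)^2 = 1/49.
  c_1 = 2/(7)^3 = 2/343.
The series is valid for |w/d| < 1, i.e. |z − z₀| < |d|.
Radius of convergence: R = |4 − z₀| = |7| = 7 (distance from z₀ to the singularity z = 4).

c_0 = 1/49, c_1 = 2/343; R = 7.


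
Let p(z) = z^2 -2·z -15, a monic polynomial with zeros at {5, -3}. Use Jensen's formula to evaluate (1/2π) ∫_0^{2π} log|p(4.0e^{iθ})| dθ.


Zeros: -3, 5; r = 4.0.
Inside |z| < r: -3. Outside (|z| ≥ r): 5.
p(0) = -15, so log|p(0)| = log(15) = 2.7081.
Apply Jensen: I(r) = log|p(0)| + Σ_k log(r/|z_k|), summed over zeros inside |z| < r.
  log(r/|z_k|) for z_k = -3: log(4.0/3) = 0.2877
  Outside zeros (5) contribute nothing to the Jensen sum.
Sum over inside zeros: 0.2877.
I(r) = log|p(0)| + (inside sum) = 2.7081 + 0.2877 = 2.9957.
Note: since some zeros are outside |z| ≤ r, the simplified n·log(r) form does NOT apply — only the inside zeros contribute.

I(r) ≈ 2.9957.


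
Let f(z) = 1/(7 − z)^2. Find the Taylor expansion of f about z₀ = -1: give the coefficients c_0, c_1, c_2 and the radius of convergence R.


Let w = z − z₀, so z = z₀ + w.
Then 7 − z = 7 − (z₀ + w) = (7 − z₀) − w = 8 − w.
f(z) = 1/(8 − w)^2 = (1/(8)^2) · (1 − w/(8))^{−2}.
By the binomial series (1−u)^{−2} = Σ_{n≥0} C(n+1, 1) u^n for |u|<1, with u = w/(8):
  c_n = C(n+1, 1) / (8)^(n+2).
  c_0 = 1/(8)^2 = 1/64.
  c_1 = 2/(8)^3 = 1/256.
  c_2 = 3/(8)^4 = 3/4096.
The series is valid for |w/d| < 1, i.e. |z − z₀| < |d|.
Radius of convergence: R = |7 − z₀| = |8| = 8 (distance from z₀ to the singularity z = 7).

c_0 = 1/64, c_1 = 1/256, c_2 = 3/4096; R = 8.


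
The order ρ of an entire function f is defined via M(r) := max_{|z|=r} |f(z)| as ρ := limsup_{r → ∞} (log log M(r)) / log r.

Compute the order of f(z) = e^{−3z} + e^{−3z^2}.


Each summand is entire of order 1 and 2 respectively (as in the single-exponential case). The order of a sum is at most the max of the orders, so ρ ≤ 2. For the lower bound: on |z|=r choose arg z so that -3z^2 is real positive; then |e^{-3z^2}| = e^{3r^2} while |e^{-3z}| ≤ e^{3r^1} = o(e^{3r^2}). So |f| ≥ e^{3r^2}(1 − o(1)) and ρ ≥ 2. Hence ρ = max(1, 2) = 2.
Therefore ρ = 2.

Order ρ = 2.


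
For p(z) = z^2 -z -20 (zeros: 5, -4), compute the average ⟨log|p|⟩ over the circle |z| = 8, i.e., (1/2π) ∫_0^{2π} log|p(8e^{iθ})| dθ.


Zeros: -4, 5; r = 8.
Inside |z| < r: -4, 5. Outside (|z| ≥ r): ∅.
p(0) = -20, so log|p(0)| = log(20) = 2.9957.
Apply Jensen: I(r) = log|p(0)| + Σ_k log(r/|z_k|), summed over zeros inside |z| < r.
  log(r/|z_k|) for z_k = 5: log(8/5) = 0.4700
  log(r/|z_k|) for z_k = -4: log(8/4) = 0.6931
Sum over inside zeros: 1.1632.
I(r) = log|p(0)| + (inside sum) = 2.9957 + 1.1632 = 4.1589.
Closed form (all zeros inside, monic): I(r) = n·log(r) = 2·log(8) = 4.1589. ✓

I(r) ≈ 4.1589.


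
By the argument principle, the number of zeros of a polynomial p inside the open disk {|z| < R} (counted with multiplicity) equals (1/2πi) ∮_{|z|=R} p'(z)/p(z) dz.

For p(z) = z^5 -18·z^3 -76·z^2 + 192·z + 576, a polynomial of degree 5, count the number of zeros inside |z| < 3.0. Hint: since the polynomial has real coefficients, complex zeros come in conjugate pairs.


The zeros of p are: (-3 + 3i), (-3 - 3i), -2, 4, 4.
Their magnitudes are: 4.243, 4.243, 2, 4, 4.
Zeros with |z| < R = 3.0: -2.
Count = 1.
By the argument principle, (1/2πi) ∮_{|z|=R} p'(z)/p(z) dz equals exactly this count.

Number of zeros inside |z| < 3.0: 1.


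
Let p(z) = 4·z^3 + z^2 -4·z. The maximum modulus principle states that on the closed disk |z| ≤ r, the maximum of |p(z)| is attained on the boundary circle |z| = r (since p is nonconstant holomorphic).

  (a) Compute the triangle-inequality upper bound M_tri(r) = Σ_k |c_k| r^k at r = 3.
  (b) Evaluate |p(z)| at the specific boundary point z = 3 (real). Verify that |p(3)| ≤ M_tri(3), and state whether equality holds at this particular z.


Coefficients: c_0 = 0, c_1 = -4, c_2 = 1, c_3 = 4. Radius r = 3.
Part (a). Triangle bound: M_tri(r) = Σ_k |c_k| r^k
  = |0|·3^0 + |-4|·3^1 + |1|·3^2 + |4|·3^3
  = 0 + 12 + 9 + 108 = 129.
This bounds M(r) := max_{|z|=r} |p(z)| from above; equality holds iff all terms c_k z^k can be made to align in phase at a single z on |z|=r.
Part (b). At z = 3 (real, on the circle |z| = r):
  p(3) = (0)·3^0 + (-4)·3^1 + (1)·3^2 + (4)·3^3 = 105.
  |p(3)| = 105.
Check: |p(3)| = 105 ≤ 129 = M_tri(3). ✓ Equality does not hold at z = 3 (the coefficients have mixed signs, so the terms do not all align in phase there).

M_tri(3) = 129; |p(3)| = 105; equality at z=3: no.


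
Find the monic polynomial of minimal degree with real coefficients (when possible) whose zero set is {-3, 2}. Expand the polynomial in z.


The polynomial is p(z) = ∏_{α ∈ S} (z − α), where S = {-3, 2}.
Expanding the product yields: p(z) = z^2 + z -6.
The resulting polynomial has degree 2 and real coefficients as required.

p(z) = z^2 + z -6.


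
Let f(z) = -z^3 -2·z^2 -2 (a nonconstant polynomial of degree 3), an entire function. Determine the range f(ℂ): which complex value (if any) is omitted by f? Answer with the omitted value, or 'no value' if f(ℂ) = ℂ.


Little Picard bounds the complement of f(ℂ) to at most one point.
For every w ∈ ℂ, the equation p(z) − w = 0 is a nonconstant polynomial in z and hence has at least one root by the fundamental theorem of algebra. So p is surjective onto ℂ, omitting no value.

Omitted value: no value.
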